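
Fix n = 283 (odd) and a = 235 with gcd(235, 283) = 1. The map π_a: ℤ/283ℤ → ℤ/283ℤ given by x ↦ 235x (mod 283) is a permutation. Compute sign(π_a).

Trace 251: π^k(251) = [251, 121, 135, 29, 23, 28, 71] for k=0..6.
π_235 has 3 disjoint cycles with lengths [141, 141, 1] on {0,…,282}.
With 3 cycles on 283 points, sign = (−1)^{283−3} = +1.
Zolotarev: (235|283) = +1, matching the cycle-count sign.

+1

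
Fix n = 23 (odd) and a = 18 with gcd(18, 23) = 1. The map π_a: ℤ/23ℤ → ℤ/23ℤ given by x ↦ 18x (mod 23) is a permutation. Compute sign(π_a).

Start at x=1: 1 → 18 → 2 → 13 → 4 → 3 → 8 → … (one orbit).
3 cycles of lengths [11, 11, 1].
3 cycles on 23: each ℓ→(−1)^(ℓ−1), product (−1)^20 = +1.
The Jacobi symbol (18|23) = +1 (Zolotarev) agrees.

+1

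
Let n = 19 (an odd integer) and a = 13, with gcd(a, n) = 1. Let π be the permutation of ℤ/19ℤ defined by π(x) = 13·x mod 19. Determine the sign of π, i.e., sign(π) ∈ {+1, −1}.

-1

Orbit of 5 under x↦13x: [5, 8, 9, 3, 1, 13, 17]… (length divides ord_19(13)).
2 cycles of lengths [18, 1].
n − c = 19 − 2 = 17; sign = (−1)^17 = -1.
(13|19)_J = -1 (Zolotarev's lemma cross-check).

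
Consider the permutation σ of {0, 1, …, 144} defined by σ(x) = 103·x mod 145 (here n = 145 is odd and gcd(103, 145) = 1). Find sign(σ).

Orbit of 52 under x↦103x: [52, 136, 88, 74, 82, 36, 83]… (length divides ord_145(103)).
Decompose π into cycles: lengths [28, 28, 28, 28, 7, 7, 7, 7, 4, 1] (10 cycles, including the fixed point 0).
10 cycles on 145: each ℓ→(−1)^(ℓ−1), product (−1)^135 = -1.
Check: (103/145) = -1 by Zolotarev.

-1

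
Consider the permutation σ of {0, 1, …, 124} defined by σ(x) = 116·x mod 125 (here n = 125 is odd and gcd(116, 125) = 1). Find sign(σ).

+1

Orbit of 61 under x↦116x: [61, 76, 66, 31, 96, 11, 26]… (length divides ord_125(116)).
Cycle lengths of π_116 on ℤ/125ℤ: [25, 25, 25, 25, 5, 5, 5, 5, 1, 1, 1, 1, 1]; 13 cycles in total.
Σ(ℓ_i−1) = 125−13 = 112; sign = (−1)^112 = +1.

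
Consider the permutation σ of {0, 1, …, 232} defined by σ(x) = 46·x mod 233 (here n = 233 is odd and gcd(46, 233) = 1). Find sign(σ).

Start at x=1: 1 → 46 → 19 → 175 → 128 → 63 → 102 → … (one orbit).
π_46 has 9 disjoint cycles with lengths [29, 29, 29, 29, 29, 29, 29, 29, 1] on {0,…,232}.
sign(π) = (−1)^{n − #cycles} = (−1)^{233−9} = (−1)^224 = +1.
Zolotarev: (46|233) = +1, matching the cycle-count sign.

+1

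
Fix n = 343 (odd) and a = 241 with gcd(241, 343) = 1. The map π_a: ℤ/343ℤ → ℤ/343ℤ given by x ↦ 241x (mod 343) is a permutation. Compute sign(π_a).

Start at x=212: 212 → 328 → 158 → 5 → 176 → 227 → 170 → … (one orbit).
Cycle type of π: 294 + 42 + 6 + 1; total 4 cycles.
With 4 cycles on 343 points, sign = (−1)^{343−4} = -1.
Via Zolotarev, sign(π_{241}) = (241|343) = -1.

-1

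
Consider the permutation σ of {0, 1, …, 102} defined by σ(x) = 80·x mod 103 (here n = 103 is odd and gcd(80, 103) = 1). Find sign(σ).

Orbit of 1 under x↦80x: [1, 80, 14, 90, 93, 24, 66]… (length divides ord_103(80)).
The orbit structure of x ↦ 80x mod 103: 4 orbits of sizes [34, 34, 34, 1].
Σ(ℓ_i−1) = 103−4 = 99; sign = (−1)^99 = -1.

-1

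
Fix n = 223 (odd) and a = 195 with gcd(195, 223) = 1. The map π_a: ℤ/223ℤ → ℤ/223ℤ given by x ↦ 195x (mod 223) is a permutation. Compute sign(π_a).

Start at x=30: 30 → 52 → 105 → 182 → 33 → 191 → 4 → … (one orbit).
4 cycles of lengths [74, 74, 74, 1].
Σ(ℓ_i−1) = 223−4 = 219; sign = (−1)^219 = -1.

-1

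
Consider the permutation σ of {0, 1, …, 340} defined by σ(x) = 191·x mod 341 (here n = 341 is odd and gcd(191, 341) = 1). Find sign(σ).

Trace 191: π^k(191) = [191, 335, 218, 36, 56, 125, 5] for k=0..6.
π_191 has 33 disjoint cycles with lengths [15, 15, 15, 15, 15, 15, 15, 15, 15, 15, 15, 15, 15, 15, 15, 15, 15, 15, 15, 15, 5, 5, 3, 3, 3, 3, 3, 3, 3, 3, 3, 3, 1] on {0,…,340}.
Σ(ℓ_i−1) = 341−33 = 308; sign = (−1)^308 = +1.
(191|341)_J = +1 (Zolotarev's lemma cross-check).

+1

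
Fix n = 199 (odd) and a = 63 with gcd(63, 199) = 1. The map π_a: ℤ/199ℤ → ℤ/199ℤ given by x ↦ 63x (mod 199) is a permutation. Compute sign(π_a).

+1

Trace 63: π^k(63) = [63, 188, 103, 121, 61, 62, 125] for k=0..6.
19 cycles of lengths [11, 11, 11, 11, 11, 11, 11, 11, 11, 11, 11, 11, 11, 11, 11, 11, 11, 11, 1].
With 19 cycles on 199 points, sign = (−1)^{199−19} = +1.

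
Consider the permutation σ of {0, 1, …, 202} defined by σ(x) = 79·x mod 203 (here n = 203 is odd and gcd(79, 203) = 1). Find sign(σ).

Orbit of 135 under x↦79x: [135, 109, 85, 16, 46, 183, 44]… (length divides ord_203(79)).
π_79 has 6 disjoint cycles with lengths [84, 84, 28, 3, 3, 1] on {0,…,202}.
n − c = 203 − 6 = 197; sign = (−1)^197 = -1.

-1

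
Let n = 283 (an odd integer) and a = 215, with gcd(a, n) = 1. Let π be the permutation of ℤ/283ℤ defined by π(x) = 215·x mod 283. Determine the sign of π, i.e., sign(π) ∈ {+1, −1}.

Orbit of 136 under x↦215x: [136, 91, 38, 246, 252, 127, 137]… (length divides ord_283(215)).
Cycle type of π: 141×2 + 1; total 3 cycles.
3 cycles on 283: each ℓ→(−1)^(ℓ−1), product (−1)^280 = +1.
The Jacobi symbol (215|283) = +1 (Zolotarev) agrees.

+1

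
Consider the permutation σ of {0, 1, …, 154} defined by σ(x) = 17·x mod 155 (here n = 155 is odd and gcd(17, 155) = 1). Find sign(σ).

Orbit of 126 under x↦17x: [126, 127, 144, 123, 76, 52, 109]… (length divides ord_155(17)).
5 cycles of lengths [60, 60, 30, 4, 1].
n − c = 155 − 5 = 150; sign = (−1)^150 = +1.

+1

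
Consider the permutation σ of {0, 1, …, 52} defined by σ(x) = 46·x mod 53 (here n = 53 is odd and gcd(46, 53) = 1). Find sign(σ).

+1

Orbit of 13 under x↦46x: [13, 15, 1, 46, 49, 28, 16]… (length divides ord_53(46)).
Decompose π into cycles: lengths [13, 13, 13, 13, 1] (5 cycles, including the fixed point 0).
n − c = 53 − 5 = 48; sign = (−1)^48 = +1.
Via Zolotarev, sign(π_{46}) = (46|53) = +1.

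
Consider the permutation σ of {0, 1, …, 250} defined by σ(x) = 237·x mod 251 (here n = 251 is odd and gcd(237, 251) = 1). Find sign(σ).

+1

Start at x=21: 21 → 208 → 100 → 106 → 22 → 194 → 45 → … (one orbit).
Decompose π into cycles: lengths [125, 125, 1] (3 cycles, including the fixed point 0).
Σ(ℓ_i−1) = 251−3 = 248; sign = (−1)^248 = +1.
Zolotarev: (237|251) = +1, matching the cycle-count sign.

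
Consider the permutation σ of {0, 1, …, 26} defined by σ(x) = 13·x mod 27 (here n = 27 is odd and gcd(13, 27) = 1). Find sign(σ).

Orbit of 1 under x↦13x: [1, 13, 7, 10, 22, 16, 19]… (length divides ord_27(13)).
Cycle lengths of π_13 on ℤ/27ℤ: [9, 9, 3, 3, 1, 1, 1]; 7 cycles in total.
27 − 7 = 20 transpositions; sign(π) = (−1)^20 = +1.

+1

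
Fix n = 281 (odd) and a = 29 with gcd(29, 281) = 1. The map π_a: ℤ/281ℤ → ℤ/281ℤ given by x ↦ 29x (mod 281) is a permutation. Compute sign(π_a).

Start at x=8: 8 → 232 → 265 → 98 → 32 → 85 → 217 → … (one orbit).
5 cycles of lengths [70, 70, 70, 70, 1].
n − c = 281 − 5 = 276; sign = (−1)^276 = +1.

+1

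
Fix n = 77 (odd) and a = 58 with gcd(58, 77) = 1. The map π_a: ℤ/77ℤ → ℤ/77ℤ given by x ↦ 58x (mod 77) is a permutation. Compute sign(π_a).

+1

Trace 67: π^k(67) = [67, 36, 9, 60, 15, 23, 25] for k=0..6.
Decompose π into cycles: lengths [15, 15, 15, 15, 5, 5, 3, 3, 1] (9 cycles, including the fixed point 0).
Σ(ℓ_i−1) = 77−9 = 68; sign = (−1)^68 = +1.
(58|77)_J = +1 (Zolotarev's lemma cross-check).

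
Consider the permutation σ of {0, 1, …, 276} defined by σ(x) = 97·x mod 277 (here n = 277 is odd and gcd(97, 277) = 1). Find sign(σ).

Orbit of 218 under x↦97x: [218, 94, 254, 262, 207, 135, 76]… (length divides ord_277(97)).
2 cycles of lengths [276, 1].
2 cycles on 277: each ℓ→(−1)^(ℓ−1), product (−1)^275 = -1.
Check: (97/277) = -1 by Zolotarev.

-1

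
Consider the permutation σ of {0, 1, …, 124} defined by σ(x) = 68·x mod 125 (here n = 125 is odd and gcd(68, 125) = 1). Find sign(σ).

-1

Trace 57: π^k(57) = [57, 1, 68, 124] for k=0..3.
The orbit structure of x ↦ 68x mod 125: 32 orbits of sizes [4, 4, 4, 4, 4, 4, 4, 4, 4, 4, 4, 4, 4, 4, 4, 4, 4, 4, 4, 4, 4, 4, 4, 4, 4, 4, 4, 4, 4, 4, 4, 1].
125 − 32 = 93 transpositions; sign(π) = (−1)^93 = -1.
Check: (68/125) = -1 by Zolotarev.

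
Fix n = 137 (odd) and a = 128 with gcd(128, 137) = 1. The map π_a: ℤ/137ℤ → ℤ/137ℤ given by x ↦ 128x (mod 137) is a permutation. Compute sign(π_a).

+1

Trace 37: π^k(37) = [37, 78, 120, 16, 130, 63, 118] for k=0..6.
π_128 has 3 disjoint cycles with lengths [68, 68, 1] on {0,…,136}.
Σ(ℓ_i−1) = 137−3 = 134; sign = (−1)^134 = +1.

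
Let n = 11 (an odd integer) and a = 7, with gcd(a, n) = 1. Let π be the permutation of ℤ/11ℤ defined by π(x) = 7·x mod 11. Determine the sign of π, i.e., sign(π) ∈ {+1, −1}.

-1

Trace 7: π^k(7) = [7, 5, 2, 3, 10, 4, 6] for k=0..6.
Decompose π into cycles: lengths [10, 1] (2 cycles, including the fixed point 0).
2 cycles on 11: each ℓ→(−1)^(ℓ−1), product (−1)^9 = -1.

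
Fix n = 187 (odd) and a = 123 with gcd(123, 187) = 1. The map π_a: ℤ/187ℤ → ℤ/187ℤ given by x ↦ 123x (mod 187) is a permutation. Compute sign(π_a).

-1

Start at x=30: 30 → 137 → 21 → 152 → 183 → 69 → 72 → … (one orbit).
Decompose π into cycles: lengths [20, 20, 20, 20, 20, 20, 20, 20, 10, 4, 4, 4, 4, 1] (14 cycles, including the fixed point 0).
187 − 14 = 173 transpositions; sign(π) = (−1)^173 = -1.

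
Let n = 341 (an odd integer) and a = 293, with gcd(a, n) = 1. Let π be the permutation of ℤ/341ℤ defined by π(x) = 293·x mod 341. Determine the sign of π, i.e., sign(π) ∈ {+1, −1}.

-1

Orbit of 98 under x↦293x: [98, 70, 50, 328, 283, 56, 40]… (length divides ord_341(293)).
14 cycles of lengths [30, 30, 30, 30, 30, 30, 30, 30, 30, 30, 15, 15, 10, 1].
With 14 cycles on 341 points, sign = (−1)^{341−14} = -1.
Check: (293/341) = -1 by Zolotarev.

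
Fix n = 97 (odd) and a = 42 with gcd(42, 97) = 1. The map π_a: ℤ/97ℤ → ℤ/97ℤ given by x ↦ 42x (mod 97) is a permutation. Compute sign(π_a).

-1

Orbit of 22 under x↦42x: [22, 51, 8, 45, 47, 34, 70]… (length divides ord_97(42)).
The orbit structure of x ↦ 42x mod 97: 4 orbits of sizes [32, 32, 32, 1].
With 4 cycles on 97 points, sign = (−1)^{97−4} = -1.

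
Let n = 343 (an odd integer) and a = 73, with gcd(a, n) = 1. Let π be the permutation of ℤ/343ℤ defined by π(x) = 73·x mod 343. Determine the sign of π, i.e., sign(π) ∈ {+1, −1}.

Start at x=264: 264 → 64 → 213 → 114 → 90 → 53 → 96 → … (one orbit).
4 cycles of lengths [294, 42, 6, 1].
343 − 4 = 339 transpositions; sign(π) = (−1)^339 = -1.

-1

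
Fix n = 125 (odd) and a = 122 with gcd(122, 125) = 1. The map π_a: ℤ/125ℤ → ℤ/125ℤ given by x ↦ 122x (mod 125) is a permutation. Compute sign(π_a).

Trace 41: π^k(41) = [41, 2, 119, 18, 71, 37, 14] for k=0..6.
4 cycles of lengths [100, 20, 4, 1].
With 4 cycles on 125 points, sign = (−1)^{125−4} = -1.
(122|125)_J = -1 (Zolotarev's lemma cross-check).

-1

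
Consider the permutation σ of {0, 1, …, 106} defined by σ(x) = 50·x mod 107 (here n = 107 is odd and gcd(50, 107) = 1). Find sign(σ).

-1

Start at x=56: 56 → 18 → 44 → 60 → 4 → 93 → 49 → … (one orbit).
The orbit structure of x ↦ 50x mod 107: 2 orbits of sizes [106, 1].
sign(π) = (−1)^{n − #cycles} = (−1)^{107−2} = (−1)^105 = -1.
Zolotarev: (50|107) = -1, matching the cycle-count sign.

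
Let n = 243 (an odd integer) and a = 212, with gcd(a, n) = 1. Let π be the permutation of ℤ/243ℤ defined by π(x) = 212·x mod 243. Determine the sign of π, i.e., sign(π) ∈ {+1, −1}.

Start at x=140: 140 → 34 → 161 → 112 → 173 → 226 → 41 → … (one orbit).
π_212 has 6 disjoint cycles with lengths [162, 54, 18, 6, 2, 1] on {0,…,242}.
6 cycles on 243: each ℓ→(−1)^(ℓ−1), product (−1)^237 = -1.

-1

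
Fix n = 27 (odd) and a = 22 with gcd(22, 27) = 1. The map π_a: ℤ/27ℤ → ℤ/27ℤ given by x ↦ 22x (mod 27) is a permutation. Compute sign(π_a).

+1

Trace 22: π^k(22) = [22, 25, 10, 4, 7, 19, 13] for k=0..6.
Cycle type of π: 9×2 + 3×2 + 1×3; total 7 cycles.
Σ(ℓ_i−1) = 27−7 = 20; sign = (−1)^20 = +1.
Check: (22/27) = +1 by Zolotarev.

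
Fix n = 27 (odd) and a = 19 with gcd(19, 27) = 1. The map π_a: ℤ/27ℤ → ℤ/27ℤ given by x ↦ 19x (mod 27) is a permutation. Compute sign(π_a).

Start at x=19: 19 → 10 → 1 → 19 (one orbit).
Cycle lengths of π_19 on ℤ/27ℤ: [3, 3, 3, 3, 3, 3, 1, 1, 1, 1, 1, 1, 1, 1, 1]; 15 cycles in total.
With 15 cycles on 27 points, sign = (−1)^{27−15} = +1.

+1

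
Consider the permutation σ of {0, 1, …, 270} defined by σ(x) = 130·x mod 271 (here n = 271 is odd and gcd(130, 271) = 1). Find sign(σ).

-1

Start at x=241: 241 → 165 → 41 → 181 → 224 → 123 → 1 → … (one orbit).
The orbit structure of x ↦ 130x mod 271: 4 orbits of sizes [90, 90, 90, 1].
4 cycles on 271: each ℓ→(−1)^(ℓ−1), product (−1)^267 = -1.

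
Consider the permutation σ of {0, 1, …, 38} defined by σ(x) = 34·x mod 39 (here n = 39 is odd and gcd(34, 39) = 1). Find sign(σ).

Trace 25: π^k(25) = [25, 31, 1, 34] for k=0..3.
Cycle type of π: 4×9 + 1×3; total 12 cycles.
With 12 cycles on 39 points, sign = (−1)^{39−12} = -1.

-1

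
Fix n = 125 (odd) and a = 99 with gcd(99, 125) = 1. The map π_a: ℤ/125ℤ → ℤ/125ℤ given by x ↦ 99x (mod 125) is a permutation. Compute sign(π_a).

Trace 124: π^k(124) = [124, 26, 74, 76, 24, 1, 99] for k=0..6.
The orbit structure of x ↦ 99x mod 125: 23 orbits of sizes [10, 10, 10, 10, 10, 10, 10, 10, 10, 10, 2, 2, 2, 2, 2, 2, 2, 2, 2, 2, 2, 2, 1].
With 23 cycles on 125 points, sign = (−1)^{125−23} = +1.
The Jacobi symbol (99|125) = +1 (Zolotarev) agrees.

+1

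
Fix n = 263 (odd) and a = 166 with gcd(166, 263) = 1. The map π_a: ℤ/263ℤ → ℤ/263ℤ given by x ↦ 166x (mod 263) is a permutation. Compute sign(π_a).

+1

Start at x=153: 153 → 150 → 178 → 92 → 18 → 95 → 253 → … (one orbit).
The orbit structure of x ↦ 166x mod 263: 3 orbits of sizes [131, 131, 1].
sign(π) = (−1)^{n − #cycles} = (−1)^{263−3} = (−1)^260 = +1.
Via Zolotarev, sign(π_{166}) = (166|263) = +1.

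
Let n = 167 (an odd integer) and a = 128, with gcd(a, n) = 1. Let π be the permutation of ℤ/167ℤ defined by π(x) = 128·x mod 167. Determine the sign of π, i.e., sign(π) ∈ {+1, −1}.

+1

Start at x=152: 152 → 84 → 64 → 9 → 150 → 162 → 28 → … (one orbit).
π_128 has 3 disjoint cycles with lengths [83, 83, 1] on {0,…,166}.
Σ(ℓ_i−1) = 167−3 = 164; sign = (−1)^164 = +1.
(128|167)_J = +1 (Zolotarev's lemma cross-check).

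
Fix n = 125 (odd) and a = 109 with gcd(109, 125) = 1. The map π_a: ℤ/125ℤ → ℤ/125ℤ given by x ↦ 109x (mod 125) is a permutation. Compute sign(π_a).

+1

Orbit of 99 under x↦109x: [99, 41, 94, 121, 64, 101, 9]… (length divides ord_125(109)).
π_109 has 7 disjoint cycles with lengths [50, 50, 10, 10, 2, 2, 1] on {0,…,124}.
sign(π) = (−1)^{n − #cycles} = (−1)^{125−7} = (−1)^118 = +1.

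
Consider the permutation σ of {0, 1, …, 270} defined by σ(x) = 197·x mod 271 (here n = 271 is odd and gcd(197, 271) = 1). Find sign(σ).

Start at x=138: 138 → 86 → 140 → 209 → 252 → 51 → 20 → … (one orbit).
Cycle type of π: 270 + 1; total 2 cycles.
With 2 cycles on 271 points, sign = (−1)^{271−2} = -1.

-1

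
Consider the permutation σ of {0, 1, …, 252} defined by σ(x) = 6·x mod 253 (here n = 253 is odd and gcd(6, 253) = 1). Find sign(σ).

Start at x=246: 246 → 211 → 1 → 6 → 36 → 216 → 31 → … (one orbit).
The orbit structure of x ↦ 6x mod 253: 6 orbits of sizes [110, 110, 11, 11, 10, 1].
sign(π) = (−1)^{n − #cycles} = (−1)^{253−6} = (−1)^247 = -1.

-1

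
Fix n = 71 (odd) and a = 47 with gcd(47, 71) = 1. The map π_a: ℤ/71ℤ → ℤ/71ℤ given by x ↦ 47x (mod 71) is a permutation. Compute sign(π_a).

Trace 31: π^k(31) = [31, 37, 35, 12, 67, 25, 39] for k=0..6.
The orbit structure of x ↦ 47x mod 71: 2 orbits of sizes [70, 1].
2 cycles on 71: each ℓ→(−1)^(ℓ−1), product (−1)^69 = -1.
(47|71)_J = -1 (Zolotarev's lemma cross-check).

-1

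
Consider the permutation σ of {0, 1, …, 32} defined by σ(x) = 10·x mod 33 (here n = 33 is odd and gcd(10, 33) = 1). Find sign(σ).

Orbit of 1 under x↦10x: [1, 10]… (length divides ord_33(10)).
π_10 has 18 disjoint cycles with lengths [2, 2, 2, 2, 2, 2, 2, 2, 2, 2, 2, 2, 2, 2, 2, 1, 1, 1] on {0,…,32}.
18 cycles on 33: each ℓ→(−1)^(ℓ−1), product (−1)^15 = -1.
The Jacobi symbol (10|33) = -1 (Zolotarev) agrees.

-1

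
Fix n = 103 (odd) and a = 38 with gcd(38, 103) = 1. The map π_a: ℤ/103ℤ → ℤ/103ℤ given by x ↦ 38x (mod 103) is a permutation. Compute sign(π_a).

+1

Orbit of 49 under x↦38x: [49, 8, 98, 16, 93, 32, 83]… (length divides ord_103(38)).
π_38 has 3 disjoint cycles with lengths [51, 51, 1] on {0,…,102}.
sign(π) = (−1)^{n − #cycles} = (−1)^{103−3} = (−1)^100 = +1.
The Jacobi symbol (38|103) = +1 (Zolotarev) agrees.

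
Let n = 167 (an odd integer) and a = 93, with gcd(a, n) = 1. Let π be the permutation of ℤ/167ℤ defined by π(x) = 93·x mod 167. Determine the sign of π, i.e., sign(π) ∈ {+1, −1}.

+1

Trace 44: π^k(44) = [44, 84, 130, 66, 126, 28, 99] for k=0..6.
3 cycles of lengths [83, 83, 1].
167 − 3 = 164 transpositions; sign(π) = (−1)^164 = +1.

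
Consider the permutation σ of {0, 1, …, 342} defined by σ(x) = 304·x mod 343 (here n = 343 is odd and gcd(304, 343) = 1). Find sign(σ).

Orbit of 6 under x↦304x: [6, 109, 208, 120, 122, 44, 342]… (length divides ord_343(304)).
Cycle lengths of π_304 on ℤ/343ℤ: [294, 42, 6, 1]; 4 cycles in total.
343 − 4 = 339 transpositions; sign(π) = (−1)^339 = -1.
(304|343)_J = -1 (Zolotarev's lemma cross-check).

-1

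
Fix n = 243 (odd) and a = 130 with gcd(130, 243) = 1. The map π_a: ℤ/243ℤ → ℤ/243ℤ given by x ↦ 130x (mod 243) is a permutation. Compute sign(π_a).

+1

Trace 64: π^k(64) = [64, 58, 7, 181, 202, 16, 136] for k=0..6.
Decompose π into cycles: lengths [81, 81, 27, 27, 9, 9, 3, 3, 1, 1, 1] (11 cycles, including the fixed point 0).
sign(π) = (−1)^{n − #cycles} = (−1)^{243−11} = (−1)^232 = +1.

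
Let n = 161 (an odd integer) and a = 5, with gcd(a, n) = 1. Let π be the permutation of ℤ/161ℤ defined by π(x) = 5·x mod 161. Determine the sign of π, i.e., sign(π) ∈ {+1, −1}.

+1

Orbit of 61 under x↦5x: [61, 144, 76, 58, 129, 1, 5]… (length divides ord_161(5)).
The orbit structure of x ↦ 5x mod 161: 5 orbits of sizes [66, 66, 22, 6, 1].
5 cycles on 161: each ℓ→(−1)^(ℓ−1), product (−1)^156 = +1.
Zolotarev: (5|161) = +1, matching the cycle-count sign.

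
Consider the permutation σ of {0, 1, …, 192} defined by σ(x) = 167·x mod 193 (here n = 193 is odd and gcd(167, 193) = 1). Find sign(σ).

Orbit of 39 under x↦167x: [39, 144, 116, 72, 58, 36, 29]… (length divides ord_193(167)).
Cycle lengths of π_167 on ℤ/193ℤ: [192, 1]; 2 cycles in total.
n − c = 193 − 2 = 191; sign = (−1)^191 = -1.
The Jacobi symbol (167|193) = -1 (Zolotarev) agrees.

-1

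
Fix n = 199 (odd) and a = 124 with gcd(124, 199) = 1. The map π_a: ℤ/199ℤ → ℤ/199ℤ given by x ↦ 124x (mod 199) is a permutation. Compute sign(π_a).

Start at x=66: 66 → 25 → 115 → 131 → 125 → 177 → 58 → … (one orbit).
3 cycles of lengths [99, 99, 1].
3 cycles on 199: each ℓ→(−1)^(ℓ−1), product (−1)^196 = +1.

+1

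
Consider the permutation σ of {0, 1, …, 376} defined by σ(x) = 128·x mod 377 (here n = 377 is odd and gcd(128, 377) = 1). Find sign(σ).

+1

Start at x=376: 376 → 249 → 204 → 99 → 231 → 162 → 1 → … (one orbit).
The orbit structure of x ↦ 128x mod 377: 37 orbits of sizes [12, 12, 12, 12, 12, 12, 12, 12, 12, 12, 12, 12, 12, 12, 12, 12, 12, 12, 12, 12, 12, 12, 12, 12, 12, 12, 12, 12, 12, 4, 4, 4, 4, 4, 4, 4, 1].
sign(π) = (−1)^{n − #cycles} = (−1)^{377−37} = (−1)^340 = +1.
The Jacobi symbol (128|377) = +1 (Zolotarev) agrees.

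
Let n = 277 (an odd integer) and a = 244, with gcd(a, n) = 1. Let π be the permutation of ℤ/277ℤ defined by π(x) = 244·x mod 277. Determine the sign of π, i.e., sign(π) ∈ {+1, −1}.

Trace 139: π^k(139) = [139, 122, 129, 175, 42, 276, 33] for k=0..6.
Decompose π into cycles: lengths [92, 92, 92, 1] (4 cycles, including the fixed point 0).
4 cycles on 277: each ℓ→(−1)^(ℓ−1), product (−1)^273 = -1.
The Jacobi symbol (244|277) = -1 (Zolotarev) agrees.

-1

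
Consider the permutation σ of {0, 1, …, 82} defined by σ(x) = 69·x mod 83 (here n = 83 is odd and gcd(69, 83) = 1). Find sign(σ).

+1

Orbit of 37 under x↦69x: [37, 63, 31, 64, 17, 11, 12]… (length divides ord_83(69)).
3 cycles of lengths [41, 41, 1].
83 − 3 = 80 transpositions; sign(π) = (−1)^80 = +1.
(69|83)_J = +1 (Zolotarev's lemma cross-check).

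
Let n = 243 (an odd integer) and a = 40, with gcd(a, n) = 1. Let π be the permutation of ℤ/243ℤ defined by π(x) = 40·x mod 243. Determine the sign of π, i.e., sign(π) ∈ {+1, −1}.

Start at x=127: 127 → 220 → 52 → 136 → 94 → 115 → 226 → … (one orbit).
Cycle type of π: 81×2 + 27×2 + 9×2 + 3×2 + 1×3; total 11 cycles.
n − c = 243 − 11 = 232; sign = (−1)^232 = +1.
Zolotarev: (40|243) = +1, matching the cycle-count sign.

+1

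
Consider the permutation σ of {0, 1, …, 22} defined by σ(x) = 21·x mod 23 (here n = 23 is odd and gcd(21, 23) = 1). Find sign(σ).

Start at x=4: 4 → 15 → 16 → 14 → 18 → 10 → 3 → … (one orbit).
Decompose π into cycles: lengths [22, 1] (2 cycles, including the fixed point 0).
2 cycles on 23: each ℓ→(−1)^(ℓ−1), product (−1)^21 = -1.

-1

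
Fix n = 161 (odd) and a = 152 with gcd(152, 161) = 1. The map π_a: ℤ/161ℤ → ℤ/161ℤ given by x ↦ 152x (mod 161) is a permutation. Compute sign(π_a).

Trace 81: π^k(81) = [81, 76, 121, 38, 141, 19, 151] for k=0..6.
5 cycles of lengths [66, 66, 22, 6, 1].
161 − 5 = 156 transpositions; sign(π) = (−1)^156 = +1.
(152|161)_J = +1 (Zolotarev's lemma cross-check).

+1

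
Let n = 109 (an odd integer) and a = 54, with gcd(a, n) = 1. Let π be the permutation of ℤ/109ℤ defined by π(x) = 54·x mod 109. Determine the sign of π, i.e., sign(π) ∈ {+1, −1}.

-1

Orbit of 33 under x↦54x: [33, 38, 90, 64, 77, 16, 101]… (length divides ord_109(54)).
4 cycles of lengths [36, 36, 36, 1].
109 − 4 = 105 transpositions; sign(π) = (−1)^105 = -1.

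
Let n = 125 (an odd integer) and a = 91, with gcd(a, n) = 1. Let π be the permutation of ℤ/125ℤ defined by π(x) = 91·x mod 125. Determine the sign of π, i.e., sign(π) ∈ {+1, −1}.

Start at x=56: 56 → 96 → 111 → 101 → 66 → 6 → 46 → … (one orbit).
Cycle lengths of π_91 on ℤ/125ℤ: [25, 25, 25, 25, 5, 5, 5, 5, 1, 1, 1, 1, 1]; 13 cycles in total.
Σ(ℓ_i−1) = 125−13 = 112; sign = (−1)^112 = +1.
Check: (91/125) = +1 by Zolotarev.

+1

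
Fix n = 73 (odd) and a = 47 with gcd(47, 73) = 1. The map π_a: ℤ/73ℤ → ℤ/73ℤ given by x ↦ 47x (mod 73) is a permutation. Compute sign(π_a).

-1

Orbit of 14 under x↦47x: [14, 1, 47, 19, 17, 69, 31]… (length divides ord_73(47)).
π_47 has 2 disjoint cycles with lengths [72, 1] on {0,…,72}.
73 − 2 = 71 transpositions; sign(π) = (−1)^71 = -1.
(47|73)_J = -1 (Zolotarev's lemma cross-check).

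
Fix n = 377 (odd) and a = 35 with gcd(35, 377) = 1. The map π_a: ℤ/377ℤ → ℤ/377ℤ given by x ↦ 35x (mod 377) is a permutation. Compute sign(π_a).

+1

Orbit of 165 under x↦35x: [165, 120, 53, 347, 81, 196, 74]… (length divides ord_377(35)).
π_35 has 15 disjoint cycles with lengths [42, 42, 42, 42, 42, 42, 42, 42, 14, 14, 3, 3, 3, 3, 1] on {0,…,376}.
Σ(ℓ_i−1) = 377−15 = 362; sign = (−1)^362 = +1.
(35|377)_J = +1 (Zolotarev's lemma cross-check).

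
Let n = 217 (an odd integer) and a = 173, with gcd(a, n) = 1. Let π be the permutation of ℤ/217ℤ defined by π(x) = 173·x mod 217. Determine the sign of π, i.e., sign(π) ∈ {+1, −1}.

Trace 191: π^k(191) = [191, 59, 8, 82, 81, 125, 142] for k=0..6.
π_173 has 10 disjoint cycles with lengths [30, 30, 30, 30, 30, 30, 15, 15, 6, 1] on {0,…,216}.
217 − 10 = 207 transpositions; sign(π) = (−1)^207 = -1.
(173|217)_J = -1 (Zolotarev's lemma cross-check).

-1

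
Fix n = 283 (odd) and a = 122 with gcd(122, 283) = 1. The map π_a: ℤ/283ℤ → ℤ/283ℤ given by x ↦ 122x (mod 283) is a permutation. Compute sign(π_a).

Trace 275: π^k(275) = [275, 156, 71, 172, 42, 30, 264] for k=0..6.
The orbit structure of x ↦ 122x mod 283: 4 orbits of sizes [94, 94, 94, 1].
sign(π) = (−1)^{n − #cycles} = (−1)^{283−4} = (−1)^279 = -1.

-1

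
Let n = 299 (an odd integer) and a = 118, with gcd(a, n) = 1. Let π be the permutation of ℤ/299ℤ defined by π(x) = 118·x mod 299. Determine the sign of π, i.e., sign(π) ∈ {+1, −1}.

+1

Trace 144: π^k(144) = [144, 248, 261, 1, 118, 170, 27] for k=0..6.
Cycle type of π: 11×26 + 1×13; total 39 cycles.
299 − 39 = 260 transpositions; sign(π) = (−1)^260 = +1.
Zolotarev: (118|299) = +1, matching the cycle-count sign.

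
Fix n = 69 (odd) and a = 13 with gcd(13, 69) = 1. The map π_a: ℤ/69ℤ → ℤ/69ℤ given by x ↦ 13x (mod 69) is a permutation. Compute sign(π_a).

Start at x=55: 55 → 25 → 49 → 16 → 1 → 13 → 31 → … (one orbit).
Cycle lengths of π_13 on ℤ/69ℤ: [11, 11, 11, 11, 11, 11, 1, 1, 1]; 9 cycles in total.
sign(π) = (−1)^{n − #cycles} = (−1)^{69−9} = (−1)^60 = +1.
Check: (13/69) = +1 by Zolotarev.

+1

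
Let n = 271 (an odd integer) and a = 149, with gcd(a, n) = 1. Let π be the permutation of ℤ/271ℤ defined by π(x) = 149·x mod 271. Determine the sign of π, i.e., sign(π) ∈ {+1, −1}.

Orbit of 6 under x↦149x: [6, 81, 145, 196, 207, 220, 260]… (length divides ord_271(149)).
Cycle type of π: 270 + 1; total 2 cycles.
2 cycles on 271: each ℓ→(−1)^(ℓ−1), product (−1)^269 = -1.
The Jacobi symbol (149|271) = -1 (Zolotarev) agrees.

-1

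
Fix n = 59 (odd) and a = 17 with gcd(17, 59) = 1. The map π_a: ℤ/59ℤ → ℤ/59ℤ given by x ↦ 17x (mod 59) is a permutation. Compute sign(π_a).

Start at x=5: 5 → 26 → 29 → 21 → 3 → 51 → 41 → … (one orbit).
The orbit structure of x ↦ 17x mod 59: 3 orbits of sizes [29, 29, 1].
sign(π) = (−1)^{n − #cycles} = (−1)^{59−3} = (−1)^56 = +1.

+1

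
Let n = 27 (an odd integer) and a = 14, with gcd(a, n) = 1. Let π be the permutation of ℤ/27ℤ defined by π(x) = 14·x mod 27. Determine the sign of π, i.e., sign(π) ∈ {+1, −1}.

-1

Trace 10: π^k(10) = [10, 5, 16, 8, 4, 2, 1] for k=0..6.
Decompose π into cycles: lengths [18, 6, 2, 1] (4 cycles, including the fixed point 0).
sign(π) = (−1)^{n − #cycles} = (−1)^{27−4} = (−1)^23 = -1.
Via Zolotarev, sign(π_{14}) = (14|27) = -1.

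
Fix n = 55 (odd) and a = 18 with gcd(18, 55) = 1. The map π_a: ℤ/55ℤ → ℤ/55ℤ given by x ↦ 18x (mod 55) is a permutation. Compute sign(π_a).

Trace 32: π^k(32) = [32, 26, 28, 9, 52, 1, 18] for k=0..6.
Cycle lengths of π_18 on ℤ/55ℤ: [20, 20, 10, 4, 1]; 5 cycles in total.
Σ(ℓ_i−1) = 55−5 = 50; sign = (−1)^50 = +1.
(18|55)_J = +1 (Zolotarev's lemma cross-check).

+1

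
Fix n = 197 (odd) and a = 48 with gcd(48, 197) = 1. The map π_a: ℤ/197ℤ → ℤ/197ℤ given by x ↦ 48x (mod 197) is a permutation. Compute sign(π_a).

Orbit of 62 under x↦48x: [62, 21, 23, 119, 196, 149, 60]… (length divides ord_197(48)).
Cycle lengths of π_48 on ℤ/197ℤ: [196, 1]; 2 cycles in total.
2 cycles on 197: each ℓ→(−1)^(ℓ−1), product (−1)^195 = -1.
Via Zolotarev, sign(π_{48}) = (48|197) = -1.

-1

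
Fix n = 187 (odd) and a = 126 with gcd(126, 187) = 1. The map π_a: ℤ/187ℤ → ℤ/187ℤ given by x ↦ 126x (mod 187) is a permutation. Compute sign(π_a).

-1

Trace 137: π^k(137) = [137, 58, 15, 20, 89, 181, 179] for k=0..6.
π_126 has 6 disjoint cycles with lengths [80, 80, 16, 5, 5, 1] on {0,…,186}.
Σ(ℓ_i−1) = 187−6 = 181; sign = (−1)^181 = -1.
Zolotarev: (126|187) = -1, matching the cycle-count sign.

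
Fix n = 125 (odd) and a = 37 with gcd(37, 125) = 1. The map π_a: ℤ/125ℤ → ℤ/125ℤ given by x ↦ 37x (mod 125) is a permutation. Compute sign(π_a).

-1

Trace 28: π^k(28) = [28, 36, 82, 34, 8, 46, 77] for k=0..6.
4 cycles of lengths [100, 20, 4, 1].
Σ(ℓ_i−1) = 125−4 = 121; sign = (−1)^121 = -1.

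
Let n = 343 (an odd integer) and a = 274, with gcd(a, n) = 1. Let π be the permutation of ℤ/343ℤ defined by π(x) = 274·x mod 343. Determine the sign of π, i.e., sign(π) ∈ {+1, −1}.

+1

Trace 106: π^k(106) = [106, 232, 113, 92, 169, 1, 274] for k=0..6.
Cycle type of π: 49×6 + 7×6 + 1×7; total 19 cycles.
19 cycles on 343: each ℓ→(−1)^(ℓ−1), product (−1)^324 = +1.
Check: (274/343) = +1 by Zolotarev.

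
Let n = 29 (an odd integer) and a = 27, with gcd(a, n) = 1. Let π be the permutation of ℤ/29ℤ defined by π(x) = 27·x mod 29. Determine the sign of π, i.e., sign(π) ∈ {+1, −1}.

Trace 25: π^k(25) = [25, 8, 13, 3, 23, 12, 5] for k=0..6.
Decompose π into cycles: lengths [28, 1] (2 cycles, including the fixed point 0).
29 − 2 = 27 transpositions; sign(π) = (−1)^27 = -1.

-1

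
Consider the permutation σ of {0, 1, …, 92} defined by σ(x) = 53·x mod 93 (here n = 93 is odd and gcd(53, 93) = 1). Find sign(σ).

+1

Orbit of 53 under x↦53x: [53, 19, 77, 82, 68, 70, 83]… (length divides ord_93(53)).
Cycle type of π: 30×3 + 2 + 1; total 5 cycles.
5 cycles on 93: each ℓ→(−1)^(ℓ−1), product (−1)^88 = +1.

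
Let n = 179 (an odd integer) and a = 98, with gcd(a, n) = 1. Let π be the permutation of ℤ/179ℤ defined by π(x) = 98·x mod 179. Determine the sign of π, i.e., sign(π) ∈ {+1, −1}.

-1

Start at x=68: 68 → 41 → 80 → 143 → 52 → 84 → 177 → … (one orbit).
Cycle type of π: 178 + 1; total 2 cycles.
sign(π) = (−1)^{n − #cycles} = (−1)^{179−2} = (−1)^177 = -1.
Via Zolotarev, sign(π_{98}) = (98|179) = -1.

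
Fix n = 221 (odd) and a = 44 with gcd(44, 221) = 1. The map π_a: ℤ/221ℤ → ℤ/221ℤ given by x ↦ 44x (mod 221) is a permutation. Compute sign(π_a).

Start at x=216: 216 → 1 → 44 → 168 → 99 → 157 → 57 → … (one orbit).
The orbit structure of x ↦ 44x mod 221: 17 orbits of sizes [16, 16, 16, 16, 16, 16, 16, 16, 16, 16, 16, 16, 16, 4, 4, 4, 1].
221 − 17 = 204 transpositions; sign(π) = (−1)^204 = +1.

+1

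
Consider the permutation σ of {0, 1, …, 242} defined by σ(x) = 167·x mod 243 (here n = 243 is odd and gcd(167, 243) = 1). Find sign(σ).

-1

Trace 68: π^k(68) = [68, 178, 80, 238, 137, 37, 104] for k=0..6.
Cycle type of π: 162 + 54 + 18 + 6 + 2 + 1; total 6 cycles.
Σ(ℓ_i−1) = 243−6 = 237; sign = (−1)^237 = -1.
Via Zolotarev, sign(π_{167}) = (167|243) = -1.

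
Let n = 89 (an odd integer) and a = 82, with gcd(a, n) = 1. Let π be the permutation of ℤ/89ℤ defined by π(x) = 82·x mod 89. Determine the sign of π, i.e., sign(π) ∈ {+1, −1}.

-1

Orbit of 80 under x↦82x: [80, 63, 4, 61, 18, 52, 81]… (length divides ord_89(82)).
π_82 has 2 disjoint cycles with lengths [88, 1] on {0,…,88}.
sign(π) = (−1)^{n − #cycles} = (−1)^{89−2} = (−1)^87 = -1.
Zolotarev: (82|89) = -1, matching the cycle-count sign.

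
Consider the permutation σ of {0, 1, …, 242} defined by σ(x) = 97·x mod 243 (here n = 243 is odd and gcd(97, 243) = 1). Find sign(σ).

Trace 181: π^k(181) = [181, 61, 85, 226, 52, 184, 109] for k=0..6.
π_97 has 11 disjoint cycles with lengths [81, 81, 27, 27, 9, 9, 3, 3, 1, 1, 1] on {0,…,242}.
Σ(ℓ_i−1) = 243−11 = 232; sign = (−1)^232 = +1.
Check: (97/243) = +1 by Zolotarev.

+1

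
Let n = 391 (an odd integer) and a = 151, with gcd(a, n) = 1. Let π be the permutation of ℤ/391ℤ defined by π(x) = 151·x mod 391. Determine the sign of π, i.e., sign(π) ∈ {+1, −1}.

+1

Start at x=349: 349 → 305 → 308 → 370 → 348 → 154 → 185 → … (one orbit).
Cycle lengths of π_151 on ℤ/391ℤ: [88, 88, 88, 88, 11, 11, 8, 8, 1]; 9 cycles in total.
With 9 cycles on 391 points, sign = (−1)^{391−9} = +1.
(151|391)_J = +1 (Zolotarev's lemma cross-check).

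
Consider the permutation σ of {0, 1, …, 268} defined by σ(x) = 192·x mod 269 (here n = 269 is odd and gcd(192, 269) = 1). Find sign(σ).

-1

Start at x=73: 73 → 28 → 265 → 39 → 225 → 160 → 54 → … (one orbit).
Decompose π into cycles: lengths [268, 1] (2 cycles, including the fixed point 0).
n − c = 269 − 2 = 267; sign = (−1)^267 = -1.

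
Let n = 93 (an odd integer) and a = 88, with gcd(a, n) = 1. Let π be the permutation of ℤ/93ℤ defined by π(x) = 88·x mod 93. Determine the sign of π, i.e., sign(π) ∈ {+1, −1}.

Start at x=1: 1 → 88 → 25 → 61 → 67 → 37 → 1 (one orbit).
π_88 has 18 disjoint cycles with lengths [6, 6, 6, 6, 6, 6, 6, 6, 6, 6, 6, 6, 6, 6, 6, 1, 1, 1] on {0,…,92}.
18 cycles on 93: each ℓ→(−1)^(ℓ−1), product (−1)^75 = -1.
Check: (88/93) = -1 by Zolotarev.

-1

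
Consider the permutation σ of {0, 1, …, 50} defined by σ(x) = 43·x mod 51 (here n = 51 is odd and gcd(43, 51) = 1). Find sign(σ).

Trace 43: π^k(43) = [43, 13, 49, 16, 25, 4, 19] for k=0..6.
The orbit structure of x ↦ 43x mod 51: 9 orbits of sizes [8, 8, 8, 8, 8, 8, 1, 1, 1].
Σ(ℓ_i−1) = 51−9 = 42; sign = (−1)^42 = +1.
The Jacobi symbol (43|51) = +1 (Zolotarev) agrees.

+1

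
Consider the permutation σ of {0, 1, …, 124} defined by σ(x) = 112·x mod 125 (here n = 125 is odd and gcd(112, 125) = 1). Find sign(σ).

-1

Trace 102: π^k(102) = [102, 49, 113, 31, 97, 114, 18] for k=0..6.
π_112 has 4 disjoint cycles with lengths [100, 20, 4, 1] on {0,…,124}.
4 cycles on 125: each ℓ→(−1)^(ℓ−1), product (−1)^121 = -1.
(112|125)_J = -1 (Zolotarev's lemma cross-check).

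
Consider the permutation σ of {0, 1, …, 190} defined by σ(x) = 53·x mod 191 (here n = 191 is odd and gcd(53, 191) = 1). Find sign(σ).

Trace 92: π^k(92) = [92, 101, 5, 74, 102, 58, 18] for k=0..6.
Cycle type of π: 190 + 1; total 2 cycles.
2 cycles on 191: each ℓ→(−1)^(ℓ−1), product (−1)^189 = -1.

-1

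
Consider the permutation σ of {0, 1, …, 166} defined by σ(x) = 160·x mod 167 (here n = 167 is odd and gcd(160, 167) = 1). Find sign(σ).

Trace 24: π^k(24) = [24, 166, 7, 118, 9, 104, 107] for k=0..6.
The orbit structure of x ↦ 160x mod 167: 2 orbits of sizes [166, 1].
sign(π) = (−1)^{n − #cycles} = (−1)^{167−2} = (−1)^165 = -1.

-1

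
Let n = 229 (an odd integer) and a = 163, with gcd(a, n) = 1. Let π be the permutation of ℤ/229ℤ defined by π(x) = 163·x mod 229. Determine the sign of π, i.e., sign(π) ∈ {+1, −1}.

Orbit of 69 under x↦163x: [69, 26, 116, 130, 122, 192, 152]… (length divides ord_229(163)).
2 cycles of lengths [228, 1].
229 − 2 = 227 transpositions; sign(π) = (−1)^227 = -1.
Zolotarev: (163|229) = -1, matching the cycle-count sign.

-1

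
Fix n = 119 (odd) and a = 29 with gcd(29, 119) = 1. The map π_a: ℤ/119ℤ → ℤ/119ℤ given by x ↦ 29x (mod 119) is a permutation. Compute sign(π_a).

Orbit of 92 under x↦29x: [92, 50, 22, 43, 57, 106, 99]… (length divides ord_119(29)).
Cycle lengths of π_29 on ℤ/119ℤ: [16, 16, 16, 16, 16, 16, 16, 1, 1, 1, 1, 1, 1, 1]; 14 cycles in total.
119 − 14 = 105 transpositions; sign(π) = (−1)^105 = -1.
Check: (29/119) = -1 by Zolotarev.

-1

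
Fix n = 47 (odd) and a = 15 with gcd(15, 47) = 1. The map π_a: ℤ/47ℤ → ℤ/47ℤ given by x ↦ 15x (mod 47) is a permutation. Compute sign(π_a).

-1

Start at x=34: 34 → 40 → 36 → 23 → 16 → 5 → 28 → … (one orbit).
Cycle lengths of π_15 on ℤ/47ℤ: [46, 1]; 2 cycles in total.
2 cycles on 47: each ℓ→(−1)^(ℓ−1), product (−1)^45 = -1.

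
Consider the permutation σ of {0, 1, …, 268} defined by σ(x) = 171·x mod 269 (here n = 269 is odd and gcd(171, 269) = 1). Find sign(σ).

-1

Orbit of 5 under x↦171x: [5, 48, 138, 195, 258, 2, 73]… (length divides ord_269(171)).
π_171 has 2 disjoint cycles with lengths [268, 1] on {0,…,268}.
sign(π) = (−1)^{n − #cycles} = (−1)^{269−2} = (−1)^267 = -1.
Zolotarev: (171|269) = -1, matching the cycle-count sign.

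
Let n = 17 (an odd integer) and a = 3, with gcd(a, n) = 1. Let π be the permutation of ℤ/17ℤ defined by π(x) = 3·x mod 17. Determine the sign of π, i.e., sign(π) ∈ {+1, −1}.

Orbit of 13 under x↦3x: [13, 5, 15, 11, 16, 14, 8]… (length divides ord_17(3)).
Cycle type of π: 16 + 1; total 2 cycles.
2 cycles on 17: each ℓ→(−1)^(ℓ−1), product (−1)^15 = -1.

-1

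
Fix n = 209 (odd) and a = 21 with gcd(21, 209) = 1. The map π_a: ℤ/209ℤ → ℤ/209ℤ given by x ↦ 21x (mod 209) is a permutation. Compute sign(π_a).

Start at x=186: 186 → 144 → 98 → 177 → 164 → 100 → 10 → … (one orbit).
The orbit structure of x ↦ 21x mod 209: 17 orbits of sizes [18, 18, 18, 18, 18, 18, 18, 18, 18, 18, 18, 2, 2, 2, 2, 2, 1].
Σ(ℓ_i−1) = 209−17 = 192; sign = (−1)^192 = +1.
(21|209)_J = +1 (Zolotarev's lemma cross-check).

+1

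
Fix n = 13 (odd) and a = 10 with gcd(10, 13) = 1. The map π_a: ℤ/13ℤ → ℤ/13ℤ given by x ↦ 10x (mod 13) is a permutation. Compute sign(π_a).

+1

Start at x=12: 12 → 3 → 4 → 1 → 10 → 9 → 12 (one orbit).
3 cycles of lengths [6, 6, 1].
sign(π) = (−1)^{n − #cycles} = (−1)^{13−3} = (−1)^10 = +1.
Zolotarev: (10|13) = +1, matching the cycle-count sign.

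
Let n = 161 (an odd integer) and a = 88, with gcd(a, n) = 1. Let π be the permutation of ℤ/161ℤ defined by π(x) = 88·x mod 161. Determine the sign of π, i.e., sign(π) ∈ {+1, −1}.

-1

Trace 109: π^k(109) = [109, 93, 134, 39, 51, 141, 11] for k=0..6.
π_88 has 6 disjoint cycles with lengths [66, 66, 22, 3, 3, 1] on {0,…,160}.
sign(π) = (−1)^{n − #cycles} = (−1)^{161−6} = (−1)^155 = -1.
Via Zolotarev, sign(π_{88}) = (88|161) = -1.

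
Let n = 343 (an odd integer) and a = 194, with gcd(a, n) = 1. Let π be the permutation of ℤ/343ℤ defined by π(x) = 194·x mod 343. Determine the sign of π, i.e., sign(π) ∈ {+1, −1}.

-1

Orbit of 17 under x↦194x: [17, 211, 117, 60, 321, 191, 10]… (length divides ord_343(194)).
Cycle type of π: 294 + 42 + 6 + 1; total 4 cycles.
sign(π) = (−1)^{n − #cycles} = (−1)^{343−4} = (−1)^339 = -1.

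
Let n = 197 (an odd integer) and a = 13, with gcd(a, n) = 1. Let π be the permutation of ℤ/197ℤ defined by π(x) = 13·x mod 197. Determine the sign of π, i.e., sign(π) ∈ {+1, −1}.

-1

Orbit of 39 under x↦13x: [39, 113, 90, 185, 41, 139, 34]… (length divides ord_197(13)).
π_13 has 2 disjoint cycles with lengths [196, 1] on {0,…,196}.
sign(π) = (−1)^{n − #cycles} = (−1)^{197−2} = (−1)^195 = -1.
Check: (13/197) = -1 by Zolotarev.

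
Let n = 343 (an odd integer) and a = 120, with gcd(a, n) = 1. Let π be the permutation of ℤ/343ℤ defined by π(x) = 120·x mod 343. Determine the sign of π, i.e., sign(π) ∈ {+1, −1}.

Orbit of 71 under x↦120x: [71, 288, 260, 330, 155, 78, 99]… (length divides ord_343(120)).
Decompose π into cycles: lengths [49, 49, 49, 49, 49, 49, 7, 7, 7, 7, 7, 7, 1, 1, 1, 1, 1, 1, 1] (19 cycles, including the fixed point 0).
With 19 cycles on 343 points, sign = (−1)^{343−19} = +1.

+1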